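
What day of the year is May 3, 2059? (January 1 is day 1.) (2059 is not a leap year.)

123

Days in months before May: 31 + 28 + 31 + 30 = 120.
Plus 3 days into May → day 123.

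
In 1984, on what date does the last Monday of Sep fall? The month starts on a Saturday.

Sep 1984 begins on a Saturday, so the first Monday is Sep 3 (2 days later).
Sep 1984 has 30 days. Adding weeks: 3, 10, 17, 24 — the last one ≤ 30 is the 24th.

Sep 24, 1984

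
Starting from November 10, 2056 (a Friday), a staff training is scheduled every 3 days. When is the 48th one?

The 48th occurrence is 47 intervals after the first: 47 × 3 = 141 days after November 10, 2056.
November has 30 days — 20 days to the end of November leaves 121.
December has 31 days (90 left).
January has 31 days (59 left).
February has 28 days (31 left).
31 days into March → March 31, 2057.

March 31, 2057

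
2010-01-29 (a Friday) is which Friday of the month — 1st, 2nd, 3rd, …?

Day 29 falls in week ⌈29/7⌉ of the month.
Days 1–7 hold the 1st Friday, 8–14 the 2nd, 15–21 the 3rd, 22–28 the 4th, 29–31 the 5th.
29 is in the range for the 5th.

5th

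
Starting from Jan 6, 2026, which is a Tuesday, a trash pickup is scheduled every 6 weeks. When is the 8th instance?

The 8th occurrence is 7 intervals after the first: 7 × 42 = 294 days after Jan 6, 2026.
Jan has 31 days — 25 days to the end of Jan leaves 269.
Feb has 28 days (241 left).
Mar has 31 days (210 left).
Apr has 30 days (180 left).
May has 31 days (149 left).
Jun has 30 days (119 left).
Jul has 31 days (88 left).
Aug has 31 days (57 left).
Sep has 30 days (27 left).
27 days into Oct → Oct 27, 2026.

Oct 27, 2026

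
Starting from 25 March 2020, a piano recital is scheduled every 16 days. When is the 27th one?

The 27th occurrence is 26 intervals after the first: 26 × 16 = 416 days after 25 March 2020.
March has 31 days — 6 days to the end of March leaves 410.
From end of March to end of 2020 is 275 days (135 left).
January has 31 days (104 left).
February has 28 days (76 left).
March has 31 days (45 left).
April has 30 days (15 left).
15 days into May → 15 May 2021.

15 May 2021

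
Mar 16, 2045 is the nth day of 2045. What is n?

75

Days in months before Mar: 31 + 28 = 59.
Plus 16 days into Mar → day 75.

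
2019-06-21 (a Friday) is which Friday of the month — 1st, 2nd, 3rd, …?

3rd

Day 21 falls in week ⌈21/7⌉ of the month.
Days 1–7 hold the 1st Friday, 8–14 the 2nd, 15–21 the 3rd, 22–28 the 4th, 29–31 the 5th.
21 is in the range for the 3rd.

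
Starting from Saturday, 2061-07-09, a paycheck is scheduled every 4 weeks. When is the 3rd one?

The 3rd occurrence is 2 intervals after the first: 2 × 28 = 56 days after 2061-07-09.
July has 31 days — 22 days to the end of July leaves 34.
August has 31 days (3 left).
3 days into September → 2061-09-03.

2061-09-03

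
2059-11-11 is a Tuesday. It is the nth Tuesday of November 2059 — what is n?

Day 11 falls in week ⌈11/7⌉ of the month.
Days 1–7 hold the 1st Tuesday, 8–14 the 2nd, 15–21 the 3rd, 22–28 the 4th, 29–31 the 5th.
11 is in the range for the 2nd.

2nd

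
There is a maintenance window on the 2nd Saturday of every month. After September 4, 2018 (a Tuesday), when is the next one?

September 2018 starts on a Saturday; its first Saturday is the 1st, so the 2nd Saturday is the 8th — September 8, 2018.
September 8, 2018 is after September 4, 2018, so that is the next one.

September 8, 2018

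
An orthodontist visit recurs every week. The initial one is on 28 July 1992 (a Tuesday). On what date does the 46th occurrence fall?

8 June 1993

The 46th occurrence is 45 intervals after the first: 45 × 7 = 315 days after 28 July 1992.
July has 31 days — 3 days to the end of July leaves 312.
August has 31 days (281 left).
September has 30 days (251 left).
October has 31 days (220 left).
November has 30 days (190 left).
December has 31 days (159 left).
January has 31 days (128 left).
February has 28 days (100 left).
March has 31 days (69 left).
April has 30 days (39 left).
May has 31 days (8 left).
8 days into June → 8 June 1993.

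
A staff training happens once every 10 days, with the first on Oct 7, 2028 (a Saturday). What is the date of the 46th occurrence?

Dec 31, 2029

The 46th occurrence is 45 intervals after the first: 45 × 10 = 450 days after Oct 7, 2028.
Oct has 31 days — 24 days to the end of Oct leaves 426.
From end of Oct to end of 2028 is 61 days (365 left).
Jan has 31 days (334 left).
Feb has 28 days (306 left).
Mar has 31 days (275 left).
Apr has 30 days (245 left).
May has 31 days (214 left).
Jun has 30 days (184 left).
Jul has 31 days (153 left).
Aug has 31 days (122 left).
Sep has 30 days (92 left).
Oct has 31 days (61 left).
Nov has 30 days (31 left).
31 days into Dec → Dec 31, 2029.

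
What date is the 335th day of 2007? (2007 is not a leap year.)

January has 31 days (335 − 31 = 304 remain).
February has 28 days (304 − 28 = 276 remain).
March has 31 days (276 − 31 = 245 remain).
April has 30 days (245 − 30 = 215 remain).
May has 31 days (215 − 31 = 184 remain).
June has 30 days (184 − 30 = 154 remain).
July has 31 days (154 − 31 = 123 remain).
August has 31 days (123 − 31 = 92 remain).
September has 30 days (92 − 30 = 62 remain).
October has 31 days (62 − 31 = 31 remain).
November has 30 days (31 − 30 = 1 remain).
1 into December → December 1.

December 1, 2007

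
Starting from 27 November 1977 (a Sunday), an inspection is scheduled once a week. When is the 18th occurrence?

The 18th occurrence is 17 intervals after the first: 17 × 7 = 119 days after 27 November 1977.
November has 30 days — 3 days to the end of November leaves 116.
December has 31 days (85 left).
January has 31 days (54 left).
February has 28 days (26 left).
26 days into March → 26 March 1978.

26 March 1978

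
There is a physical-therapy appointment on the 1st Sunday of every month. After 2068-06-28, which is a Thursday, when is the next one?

2068-07-01

June 2068 starts on a Friday, so its 1st Sunday is 2068-06-03 (2 days in).
That is not after 2068-06-28, so look at July 2068.
July 2068 starts on a Sunday, so its 1st Sunday is 2068-07-01.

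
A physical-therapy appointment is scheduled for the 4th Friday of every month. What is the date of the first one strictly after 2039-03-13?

March 2039 starts on a Tuesday; its first Friday is the 4th, so the 4th Friday is the 25th — 2039-03-25.
2039-03-25 is after 2039-03-13, so that is the next one.

2039-03-25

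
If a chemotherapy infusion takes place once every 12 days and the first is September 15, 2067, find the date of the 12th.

The 12th occurrence is 11 intervals after the first: 11 × 12 = 132 days after September 15, 2067.
September has 30 days — 15 days to the end of September leaves 117.
October has 31 days (86 left).
November has 30 days (56 left).
December has 31 days (25 left).
25 days into January → January 25, 2068.

January 25, 2068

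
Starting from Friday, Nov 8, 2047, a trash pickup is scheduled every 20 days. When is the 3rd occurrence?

Dec 18, 2047

The 3rd occurrence is 2 intervals after the first: 2 × 20 = 40 days after Nov 8, 2047.
Nov has 30 days — 22 days to the end of Nov leaves 18.
18 days into Dec → Dec 18, 2047.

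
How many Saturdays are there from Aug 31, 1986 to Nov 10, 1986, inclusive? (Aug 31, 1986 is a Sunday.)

10

Aug 31, 1986 is a Sunday; the first Saturday on or after it is Sep 6, 1986 (6 days later).
From Sep 6, 1986 to Nov 10, 1986: 24 + 31 + 10 = 65 days (rest of Sep, Oct, Nov).
65 ÷ 7 = 9 full weeks with remainder 2, so 9 more Saturdays after the first → 10.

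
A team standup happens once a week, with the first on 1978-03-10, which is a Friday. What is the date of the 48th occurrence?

1979-02-02

The 48th occurrence is 47 intervals after the first: 47 × 7 = 329 days after 1978-03-10.
March has 31 days — 21 days to the end of March leaves 308.
April has 30 days (278 left).
May has 31 days (247 left).
June has 30 days (217 left).
July has 31 days (186 left).
August has 31 days (155 left).
September has 30 days (125 left).
October has 31 days (94 left).
November has 30 days (64 left).
December has 31 days (33 left).
January has 31 days (2 left).
2 days into February → 1979-02-02.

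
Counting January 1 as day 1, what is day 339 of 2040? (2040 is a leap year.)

4 December 2040

January has 31 days (339 − 31 = 308 remain).
February has 29 days (308 − 29 = 279 remain).
March has 31 days (279 − 31 = 248 remain).
April has 30 days (248 − 30 = 218 remain).
May has 31 days (218 − 31 = 187 remain).
June has 30 days (187 − 30 = 157 remain).
July has 31 days (157 − 31 = 126 remain).
August has 31 days (126 − 31 = 95 remain).
September has 30 days (95 − 30 = 65 remain).
October has 31 days (65 − 31 = 34 remain).
November has 30 days (34 − 30 = 4 remain).
4 into December → December 4.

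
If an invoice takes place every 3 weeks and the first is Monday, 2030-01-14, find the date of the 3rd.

The 3rd occurrence is 2 intervals after the first: 2 × 21 = 42 days after 2030-01-14.
January has 31 days — 17 days to the end of January leaves 25.
25 days into February → 2030-02-25.

2030-02-25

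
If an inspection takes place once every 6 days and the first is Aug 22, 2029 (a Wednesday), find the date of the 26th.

Jan 19, 2030

The 26th occurrence is 25 intervals after the first: 25 × 6 = 150 days after Aug 22, 2029.
Aug has 31 days — 9 days to the end of Aug leaves 141.
Sep has 30 days (111 left).
Oct has 31 days (80 left).
Nov has 30 days (50 left).
Dec has 31 days (19 left).
19 days into Jan → Jan 19, 2030.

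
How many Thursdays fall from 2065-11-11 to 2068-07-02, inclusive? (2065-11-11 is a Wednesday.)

138

2065-11-11 is a Wednesday; the first Thursday on or after it is 2065-11-12 (1 day later).
From 2065-11-12 to 2068-07-02: 49 + 365 + 365 + 184 = 963 days (rest of 2065, 2066, 2067, to 2068-07-02 in 2068).
963 ÷ 7 = 137 full weeks with remainder 4, so 137 more Thursdays after the first → 138.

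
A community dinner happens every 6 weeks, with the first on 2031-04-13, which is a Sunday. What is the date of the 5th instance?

2031-09-28

The 5th occurrence is 4 intervals after the first: 4 × 42 = 168 days after 2031-04-13.
April has 30 days — 17 days to the end of April leaves 151.
May has 31 days (120 left).
June has 30 days (90 left).
July has 31 days (59 left).
August has 31 days (28 left).
28 days into September → 2031-09-28.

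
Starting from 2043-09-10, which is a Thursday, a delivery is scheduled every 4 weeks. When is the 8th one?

The 8th occurrence is 7 intervals after the first: 7 × 28 = 196 days after 2043-09-10.
September has 30 days — 20 days to the end of September leaves 176.
October has 31 days (145 left).
November has 30 days (115 left).
December has 31 days (84 left).
January has 31 days (53 left).
February has 29 days (24 left).
24 days into March → 2044-03-24.

2044-03-24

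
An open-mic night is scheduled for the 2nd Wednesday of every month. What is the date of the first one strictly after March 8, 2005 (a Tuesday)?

March 2005 starts on a Tuesday; its first Wednesday is the 2nd, so the 2nd Wednesday is the 9th — March 9, 2005.
March 9, 2005 is after March 8, 2005, so that is the next one.

March 9, 2005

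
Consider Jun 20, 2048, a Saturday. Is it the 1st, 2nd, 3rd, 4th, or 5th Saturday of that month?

3rd

Day 20 falls in week ⌈20/7⌉ of the month.
Days 1–7 hold the 1st Saturday, 8–14 the 2nd, 15–21 the 3rd, 22–28 the 4th, 29–31 the 5th.
20 is in the range for the 3rd.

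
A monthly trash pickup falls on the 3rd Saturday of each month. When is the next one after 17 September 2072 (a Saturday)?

September 2072 starts on a Thursday; its first Saturday is the 3rd, so the 3rd Saturday is the 17th — 17 September 2072.
That is not after 17 September 2072, so look at October 2072.
October 2072 starts on a Saturday; its first Saturday is the 1st, so the 3rd Saturday is the 15th — 15 October 2072.

15 October 2072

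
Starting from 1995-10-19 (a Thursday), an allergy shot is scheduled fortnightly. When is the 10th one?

1996-02-22

The 10th occurrence is 9 intervals after the first: 9 × 14 = 126 days after 1995-10-19.
October has 31 days — 12 days to the end of October leaves 114.
November has 30 days (84 left).
December has 31 days (53 left).
January has 31 days (22 left).
22 days into February → 1996-02-22.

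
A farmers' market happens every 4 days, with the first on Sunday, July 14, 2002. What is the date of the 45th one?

January 6, 2003

The 45th occurrence is 44 intervals after the first: 44 × 4 = 176 days after July 14, 2002.
July has 31 days — 17 days to the end of July leaves 159.
August has 31 days (128 left).
September has 30 days (98 left).
October has 31 days (67 left).
November has 30 days (37 left).
December has 31 days (6 left).
6 days into January → January 6, 2003.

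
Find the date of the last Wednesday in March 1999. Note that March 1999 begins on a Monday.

March 1999 begins on a Monday, so the first Wednesday is March 3 (2 days later).
March 1999 has 31 days. Adding weeks: 3, 10, 17, 24, 31 — the last one ≤ 31 is the 31st.

31 March 1999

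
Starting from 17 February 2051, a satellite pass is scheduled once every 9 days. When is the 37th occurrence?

The 37th occurrence is 36 intervals after the first: 36 × 9 = 324 days after 17 February 2051.
February has 28 days — 11 days to the end of February leaves 313.
March has 31 days (282 left).
April has 30 days (252 left).
May has 31 days (221 left).
June has 30 days (191 left).
July has 31 days (160 left).
August has 31 days (129 left).
September has 30 days (99 left).
October has 31 days (68 left).
November has 30 days (38 left).
December has 31 days (7 left).
7 days into January → 7 January 2052.

7 January 2052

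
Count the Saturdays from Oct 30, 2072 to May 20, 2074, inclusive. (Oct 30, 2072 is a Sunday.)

Oct 30, 2072 is a Sunday; the first Saturday on or after it is Nov 5, 2072 (6 days later).
From Nov 5, 2072 to May 20, 2074: 56 + 365 + 140 = 561 days (rest of 2072, 2073, to May 20, 2074 in 2074).
561 ÷ 7 = 80 full weeks with remainder 1, so 80 more Saturdays after the first → 81.

81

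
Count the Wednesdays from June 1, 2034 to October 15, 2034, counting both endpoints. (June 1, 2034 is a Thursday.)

June 1, 2034 is a Thursday; the first Wednesday on or after it is June 7, 2034 (6 days later).
From June 7, 2034 to October 15, 2034: 23 + 31 + 31 + 30 + 15 = 130 days (rest of June, July, August, September, October).
130 ÷ 7 = 18 full weeks with remainder 4, so 18 more Wednesdays after the first → 19.

19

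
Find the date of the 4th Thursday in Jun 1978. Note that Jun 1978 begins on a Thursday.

Jun 22, 1978

Jun 1978 begins on a Thursday, so the first Thursday is Jun 1.
The 4th Thursday is 3 weeks later: 1 + 21 = 22.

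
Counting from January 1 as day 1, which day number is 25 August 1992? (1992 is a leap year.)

Days in months before August: 31 + 29 + 31 + 30 + 31 + 30 + 31 = 213.
Plus 25 days into August → day 238.

238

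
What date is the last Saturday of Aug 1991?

Aug 31, 1991

Aug 1991 begins on a Thursday, so the first Saturday is Aug 3 (2 days later).
Aug 1991 has 31 days. Adding weeks: 3, 10, 17, 24, 31 — the last one ≤ 31 is the 31st.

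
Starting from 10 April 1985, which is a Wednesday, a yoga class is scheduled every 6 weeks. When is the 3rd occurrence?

The 3rd occurrence is 2 intervals after the first: 2 × 42 = 84 days after 10 April 1985.
April has 30 days — 20 days to the end of April leaves 64.
May has 31 days (33 left).
June has 30 days (3 left).
3 days into July → 3 July 1985.

3 July 1985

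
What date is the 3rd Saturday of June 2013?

2013-06-15

The first Saturday of June 2013 is June 1.
The 3rd Saturday is 2 weeks later: 1 + 14 = 15.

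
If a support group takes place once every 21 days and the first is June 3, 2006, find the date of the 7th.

October 7, 2006

The 7th occurrence is 6 intervals after the first: 6 × 21 = 126 days after June 3, 2006.
June has 30 days — 27 days to the end of June leaves 99.
July has 31 days (68 left).
August has 31 days (37 left).
September has 30 days (7 left).
7 days into October → October 7, 2006.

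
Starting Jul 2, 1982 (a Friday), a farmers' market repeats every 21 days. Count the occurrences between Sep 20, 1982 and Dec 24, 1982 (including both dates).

Occurrences land 21·i days after Jul 2, 1982 for i = 0, 1, 2, …
Sep 20, 1982 is 80 days after the start; 80 ÷ 21 = 3 remainder 17; since the remainder is 17, round up to i = 4. First occurrence in the window: #5 on Sep 24, 1982 (4×21 = 84 days in).
Dec 24, 1982 is 175 days after the start; 175 ÷ 21 = 8 remainder 7. Last occurrence in the window: #9 on Dec 17, 1982.
Occurrences #5 through #9: 5 in total.

5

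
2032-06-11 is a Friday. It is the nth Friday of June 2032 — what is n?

Day 11 falls in week ⌈11/7⌉ of the month.
Days 1–7 hold the 1st Friday, 8–14 the 2nd, 15–21 the 3rd, 22–28 the 4th, 29–31 the 5th.
11 is in the range for the 2nd.

2nd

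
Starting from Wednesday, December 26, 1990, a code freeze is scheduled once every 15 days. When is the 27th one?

January 20, 1992

The 27th occurrence is 26 intervals after the first: 26 × 15 = 390 days after December 26, 1990.
December has 31 days — 5 days to the end of December leaves 385.
January has 31 days (354 left).
February has 28 days (326 left).
March has 31 days (295 left).
April has 30 days (265 left).
May has 31 days (234 left).
June has 30 days (204 left).
July has 31 days (173 left).
August has 31 days (142 left).
September has 30 days (112 left).
October has 31 days (81 left).
November has 30 days (51 left).
December has 31 days (20 left).
20 days into January → January 20, 1992.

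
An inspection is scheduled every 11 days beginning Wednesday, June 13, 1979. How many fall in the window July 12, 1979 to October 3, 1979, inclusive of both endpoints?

8

Occurrences land 11·i days after June 13, 1979 for i = 0, 1, 2, …
July 12, 1979 is 29 days after the start; 29 ÷ 11 = 2 remainder 7; since the remainder is 7, round up to i = 3. First occurrence in the window: #4 on July 16, 1979 (3×11 = 33 days in).
October 3, 1979 is 112 days after the start; 112 ÷ 11 = 10 remainder 2. Last occurrence in the window: #11 on October 1, 1979.
Occurrences #4 through #11: 8 in total.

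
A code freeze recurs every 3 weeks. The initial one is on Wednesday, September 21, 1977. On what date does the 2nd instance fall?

October 12, 1977

The 2nd occurrence is 1 interval after the first: 1 × 21 = 21 days after September 21, 1977.
September has 30 days — 9 days to the end of September leaves 12.
12 days into October → October 12, 1977.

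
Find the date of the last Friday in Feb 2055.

Feb 2055 begins on a Monday, so the first Friday is Feb 5 (4 days later).
Feb 2055 has 28 days. Adding weeks: 5, 12, 19, 26 — the last one ≤ 28 is the 26th.

Feb 26, 2055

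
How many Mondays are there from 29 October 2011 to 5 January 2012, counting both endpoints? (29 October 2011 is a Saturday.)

29 October 2011 is a Saturday; the first Monday on or after it is 31 October 2011 (2 days later).
From 31 October 2011 to 5 January 2012: 0 + 30 + 31 + 5 = 66 days (rest of October, November, December, January).
66 ÷ 7 = 9 full weeks with remainder 3, so 9 more Mondays after the first → 10.

10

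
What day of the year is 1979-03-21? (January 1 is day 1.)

80

Days in months before March: 31 + 28 = 59.
Plus 21 days into March → day 80.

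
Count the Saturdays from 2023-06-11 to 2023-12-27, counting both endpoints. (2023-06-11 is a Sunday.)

2023-06-11 is a Sunday; the first Saturday on or after it is 2023-06-17 (6 days later).
From 2023-06-17 to 2023-12-27: 13 + 31 + 31 + 30 + 31 + 30 + 27 = 193 days (rest of June, July, August, September, October, November, December).
193 ÷ 7 = 27 full weeks with remainder 4, so 27 more Saturdays after the first → 28.

28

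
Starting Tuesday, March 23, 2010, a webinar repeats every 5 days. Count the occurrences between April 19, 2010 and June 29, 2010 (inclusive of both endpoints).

Occurrences land 5·i days after March 23, 2010 for i = 0, 1, 2, …
April 19, 2010 is 27 days after the start; 27 ÷ 5 = 5 remainder 2; since the remainder is 2, round up to i = 6. First occurrence in the window: #7 on April 22, 2010 (6×5 = 30 days in).
June 29, 2010 is 98 days after the start; 98 ÷ 5 = 19 remainder 3. Last occurrence in the window: #20 on June 26, 2010.
Occurrences #7 through #20: 14 in total.

14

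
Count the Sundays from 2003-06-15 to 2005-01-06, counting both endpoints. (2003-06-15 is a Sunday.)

82

2003-06-15 is a Sunday; the first Sunday on or after it is 2003-06-15.
From 2003-06-15 to 2005-01-06: 199 + 366 + 6 = 571 days (rest of 2003, 2004, to 2005-01-06 in 2005).
571 ÷ 7 = 81 full weeks with remainder 4, so 81 more Sundays after the first → 82.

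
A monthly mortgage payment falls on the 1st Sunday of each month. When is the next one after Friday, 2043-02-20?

February 2043 starts on a Sunday, so its 1st Sunday is 2043-02-01.
That is not after 2043-02-20, so look at March 2043.
March 2043 starts on a Sunday, so its 1st Sunday is 2043-03-01.

2043-03-01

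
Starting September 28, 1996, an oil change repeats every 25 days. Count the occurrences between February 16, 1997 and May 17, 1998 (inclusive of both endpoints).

Occurrences land 25·i days after September 28, 1996 for i = 0, 1, 2, …
February 16, 1997 is 141 days after the start; 141 ÷ 25 = 5 remainder 16; since the remainder is 16, round up to i = 6. First occurrence in the window: #7 on February 25, 1997 (6×25 = 150 days in).
May 17, 1998 is 596 days after the start; 596 ÷ 25 = 23 remainder 21. Last occurrence in the window: #24 on April 26, 1998.
Occurrences #7 through #24: 18 in total.

18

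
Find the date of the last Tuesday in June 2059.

June 24, 2059

The first Tuesday of June 2059 is June 3.
June 2059 has 30 days. Adding weeks: 3, 10, 17, 24 — the last one ≤ 30 is the 24th.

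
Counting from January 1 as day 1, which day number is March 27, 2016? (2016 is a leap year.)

87

Days in months before March: 31 + 29 = 60.
Plus 27 days into March → day 87.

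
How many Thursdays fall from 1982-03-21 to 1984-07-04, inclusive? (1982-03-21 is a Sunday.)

1982-03-21 is a Sunday; the first Thursday on or after it is 1982-03-25 (4 days later).
From 1982-03-25 to 1984-07-04: 281 + 365 + 186 = 832 days (rest of 1982, 1983, to 1984-07-04 in 1984).
832 ÷ 7 = 118 full weeks with remainder 6, so 118 more Thursdays after the first → 119.

119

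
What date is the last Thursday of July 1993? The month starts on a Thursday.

July 29, 1993

July 1993 begins on a Thursday, so the first Thursday is July 1.
July 1993 has 31 days. Adding weeks: 1, 8, 15, 22, 29 — the last one ≤ 31 is the 29th.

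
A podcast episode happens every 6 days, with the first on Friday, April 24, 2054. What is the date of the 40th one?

The 40th occurrence is 39 intervals after the first: 39 × 6 = 234 days after April 24, 2054.
April has 30 days — 6 days to the end of April leaves 228.
May has 31 days (197 left).
June has 30 days (167 left).
July has 31 days (136 left).
August has 31 days (105 left).
September has 30 days (75 left).
October has 31 days (44 left).
November has 30 days (14 left).
14 days into December → December 14, 2054.

December 14, 2054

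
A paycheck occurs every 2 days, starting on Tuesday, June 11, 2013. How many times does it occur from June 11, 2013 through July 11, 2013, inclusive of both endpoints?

16

Occurrences land 2·i days after June 11, 2013 for i = 0, 1, 2, …
The window opens on the start date, so the first occurrence inside is #1 on June 11, 2013.
July 11, 2013 is 30 days after the start; 30 ÷ 2 = 15 remainder 0. Last occurrence in the window: #16 on July 11, 2013.
Occurrences #1 through #16: 16 in total.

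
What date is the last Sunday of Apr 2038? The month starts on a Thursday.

Apr 25, 2038

Apr 2038 begins on a Thursday, so the first Sunday is Apr 4 (3 days later).
Apr 2038 has 30 days. Adding weeks: 4, 11, 18, 25 — the last one ≤ 30 is the 25th.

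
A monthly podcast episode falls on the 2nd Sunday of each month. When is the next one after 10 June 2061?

June 2061 starts on a Wednesday; its first Sunday is the 5th, so the 2nd Sunday is the 12th — 12 June 2061.
12 June 2061 is after 10 June 2061, so that is the next one.

12 June 2061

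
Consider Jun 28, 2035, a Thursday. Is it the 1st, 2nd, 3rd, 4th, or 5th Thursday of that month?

4th

Day 28 falls in week ⌈28/7⌉ of the month.
Days 1–7 hold the 1st Thursday, 8–14 the 2nd, 15–21 the 3rd, 22–28 the 4th, 29–31 the 5th.
28 is in the range for the 4th.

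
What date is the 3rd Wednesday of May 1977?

May 1977 begins on a Sunday, so the first Wednesday is May 4 (3 days later).
The 3rd Wednesday is 2 weeks later: 4 + 14 = 18.

May 18, 1977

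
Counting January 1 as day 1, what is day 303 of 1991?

Oct 30, 1991

Jan has 31 days (303 − 31 = 272 remain).
Feb has 28 days (272 − 28 = 244 remain).
Mar has 31 days (244 − 31 = 213 remain).
Apr has 30 days (213 − 30 = 183 remain).
May has 31 days (183 − 31 = 152 remain).
Jun has 30 days (152 − 30 = 122 remain).
Jul has 31 days (122 − 31 = 91 remain).
Aug has 31 days (91 − 31 = 60 remain).
Sep has 30 days (60 − 30 = 30 remain).
30 into Oct → Oct 30.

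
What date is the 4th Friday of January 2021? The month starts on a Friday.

January 2021 begins on a Friday, so the first Friday is January 1.
The 4th Friday is 3 weeks later: 1 + 21 = 22.

22 January 2021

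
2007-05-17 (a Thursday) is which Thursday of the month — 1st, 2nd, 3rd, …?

3rd

Day 17 falls in week ⌈17/7⌉ of the month.
Days 1–7 hold the 1st Thursday, 8–14 the 2nd, 15–21 the 3rd, 22–28 the 4th, 29–31 the 5th.
17 is in the range for the 3rd.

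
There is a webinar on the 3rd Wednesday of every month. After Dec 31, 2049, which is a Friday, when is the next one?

Jan 19, 2050

Dec 2049 starts on a Wednesday; its first Wednesday is the 1st, so the 3rd Wednesday is the 15th — Dec 15, 2049.
That is not after Dec 31, 2049, so look at Jan 2050.
Jan 2050 starts on a Saturday; its first Wednesday is the 5th, so the 3rd Wednesday is the 19th — Jan 19, 2050.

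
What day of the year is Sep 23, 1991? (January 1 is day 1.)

266

Days in months before Sep: 31 + 28 + 31 + 30 + 31 + 30 + 31 + 31 = 243.
Plus 23 days into Sep → day 266.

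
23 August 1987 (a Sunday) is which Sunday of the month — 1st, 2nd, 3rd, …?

Day 23 falls in week ⌈23/7⌉ of the month.
Days 1–7 hold the 1st Sunday, 8–14 the 2nd, 15–21 the 3rd, 22–28 the 4th, 29–31 the 5th.
23 is in the range for the 4th.

4th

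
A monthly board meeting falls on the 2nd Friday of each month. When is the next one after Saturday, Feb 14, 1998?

Mar 13, 1998

Feb 1998 starts on a Sunday; its first Friday is the 6th, so the 2nd Friday is the 13th — Feb 13, 1998.
That is not after Feb 14, 1998, so look at Mar 1998.
Mar 1998 starts on a Sunday; its first Friday is the 6th, so the 2nd Friday is the 13th — Mar 13, 1998.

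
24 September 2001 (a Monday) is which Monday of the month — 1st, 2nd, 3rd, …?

Day 24 falls in week ⌈24/7⌉ of the month.
Days 1–7 hold the 1st Monday, 8–14 the 2nd, 15–21 the 3rd, 22–28 the 4th, 29–31 the 5th.
24 is in the range for the 4th.

4th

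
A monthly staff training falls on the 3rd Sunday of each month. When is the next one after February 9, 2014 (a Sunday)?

February 2014 starts on a Saturday; its first Sunday is the 2nd, so the 3rd Sunday is the 16th — February 16, 2014.
February 16, 2014 is after February 9, 2014, so that is the next one.

February 16, 2014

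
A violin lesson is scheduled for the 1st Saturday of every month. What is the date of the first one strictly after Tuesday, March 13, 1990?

April 7, 1990

March 1990 starts on a Thursday, so its 1st Saturday is March 3, 1990 (2 days in).
That is not after March 13, 1990, so look at April 1990.
April 1990 starts on a Sunday, so its 1st Saturday is April 7, 1990 (6 days in).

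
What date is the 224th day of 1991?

August 12, 1991

January has 31 days (224 − 31 = 193 remain).
February has 28 days (193 − 28 = 165 remain).
March has 31 days (165 − 31 = 134 remain).
April has 30 days (134 − 30 = 104 remain).
May has 31 days (104 − 31 = 73 remain).
June has 30 days (73 − 30 = 43 remain).
July has 31 days (43 − 31 = 12 remain).
12 into August → August 12.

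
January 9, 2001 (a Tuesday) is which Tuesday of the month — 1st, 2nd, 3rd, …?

2nd

Day 9 falls in week ⌈9/7⌉ of the month.
Days 1–7 hold the 1st Tuesday, 8–14 the 2nd, 15–21 the 3rd, 22–28 the 4th, 29–31 the 5th.
9 is in the range for the 2nd.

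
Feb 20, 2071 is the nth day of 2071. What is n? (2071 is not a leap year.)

Days in months before Feb: 31 = 31.
Plus 20 days into Feb → day 51.

51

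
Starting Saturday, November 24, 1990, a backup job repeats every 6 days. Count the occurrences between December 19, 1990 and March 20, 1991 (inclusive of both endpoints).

15

Occurrences land 6·i days after November 24, 1990 for i = 0, 1, 2, …
December 19, 1990 is 25 days after the start; 25 ÷ 6 = 4 remainder 1; since the remainder is 1, round up to i = 5. First occurrence in the window: #6 on December 24, 1990 (5×6 = 30 days in).
March 20, 1991 is 116 days after the start; 116 ÷ 6 = 19 remainder 2. Last occurrence in the window: #20 on March 18, 1991.
Occurrences #6 through #20: 15 in total.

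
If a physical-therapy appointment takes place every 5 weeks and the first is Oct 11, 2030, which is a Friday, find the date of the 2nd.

Nov 15, 2030

The 2nd occurrence is 1 interval after the first: 1 × 35 = 35 days after Oct 11, 2030.
Oct has 31 days — 20 days to the end of Oct leaves 15.
15 days into Nov → Nov 15, 2030.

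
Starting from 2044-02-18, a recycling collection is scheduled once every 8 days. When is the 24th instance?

The 24th occurrence is 23 intervals after the first: 23 × 8 = 184 days after 2044-02-18.
February has 29 days — 11 days to the end of February leaves 173.
March has 31 days (142 left).
April has 30 days (112 left).
May has 31 days (81 left).
June has 30 days (51 left).
July has 31 days (20 left).
20 days into August → 2044-08-20.

2044-08-20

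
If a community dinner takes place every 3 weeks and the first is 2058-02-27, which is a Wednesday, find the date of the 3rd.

2058-04-10

The 3rd occurrence is 2 intervals after the first: 2 × 21 = 42 days after 2058-02-27.
February has 28 days — 1 day to the end of February leaves 41.
March has 31 days (10 left).
10 days into April → 2058-04-10.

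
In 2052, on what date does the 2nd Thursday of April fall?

2052-04-11

The first Thursday of April 2052 is April 4.
The 2nd Thursday is 1 weeks later: 4 + 7 = 11.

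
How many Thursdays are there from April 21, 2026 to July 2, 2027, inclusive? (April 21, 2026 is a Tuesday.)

April 21, 2026 is a Tuesday; the first Thursday on or after it is April 23, 2026 (2 days later).
From April 23, 2026 to July 2, 2027: 252 + 183 = 435 days (rest of 2026, to July 2, 2027 in 2027).
435 ÷ 7 = 62 full weeks with remainder 1, so 62 more Thursdays after the first → 63.

63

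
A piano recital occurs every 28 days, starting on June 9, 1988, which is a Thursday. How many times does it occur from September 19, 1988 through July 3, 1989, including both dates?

10

Occurrences land 28·i days after June 9, 1988 for i = 0, 1, 2, …
September 19, 1988 is 102 days after the start; 102 ÷ 28 = 3 remainder 18; since the remainder is 18, round up to i = 4. First occurrence in the window: #5 on September 29, 1988 (4×28 = 112 days in).
July 3, 1989 is 389 days after the start; 389 ÷ 28 = 13 remainder 25. Last occurrence in the window: #14 on June 8, 1989.
Occurrences #5 through #14: 10 in total.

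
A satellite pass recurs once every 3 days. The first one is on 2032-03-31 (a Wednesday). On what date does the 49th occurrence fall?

2032-08-22

The 49th occurrence is 48 intervals after the first: 48 × 3 = 144 days after 2032-03-31.
March has 31 days — 0 days to the end of March leaves 144.
April has 30 days (114 left).
May has 31 days (83 left).
June has 30 days (53 left).
July has 31 days (22 left).
22 days into August → 2032-08-22.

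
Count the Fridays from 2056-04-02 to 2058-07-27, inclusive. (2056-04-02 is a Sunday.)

2056-04-02 is a Sunday; the first Friday on or after it is 2056-04-07 (5 days later).
From 2056-04-07 to 2058-07-27: 268 + 365 + 208 = 841 days (rest of 2056, 2057, to 2058-07-27 in 2058).
841 ÷ 7 = 120 full weeks with remainder 1, so 120 more Fridays after the first → 121.

121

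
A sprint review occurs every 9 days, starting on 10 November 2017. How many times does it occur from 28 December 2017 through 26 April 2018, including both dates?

Occurrences land 9·i days after 10 November 2017 for i = 0, 1, 2, …
28 December 2017 is 48 days after the start; 48 ÷ 9 = 5 remainder 3; since the remainder is 3, round up to i = 6. First occurrence in the window: #7 on 3 January 2018 (6×9 = 54 days in).
26 April 2018 is 167 days after the start; 167 ÷ 9 = 18 remainder 5. Last occurrence in the window: #19 on 21 April 2018.
Occurrences #7 through #19: 13 in total.

13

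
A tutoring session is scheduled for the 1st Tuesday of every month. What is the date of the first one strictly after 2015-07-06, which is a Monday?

July 2015 starts on a Wednesday, so its 1st Tuesday is 2015-07-07 (6 days in).
2015-07-07 is after 2015-07-06, so that is the next one.

2015-07-07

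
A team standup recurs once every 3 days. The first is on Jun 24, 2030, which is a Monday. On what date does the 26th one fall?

The 26th occurrence is 25 intervals after the first: 25 × 3 = 75 days after Jun 24, 2030.
Jun has 30 days — 6 days to the end of Jun leaves 69.
Jul has 31 days (38 left).
Aug has 31 days (7 left).
7 days into Sep → Sep 7, 2030.

Sep 7, 2030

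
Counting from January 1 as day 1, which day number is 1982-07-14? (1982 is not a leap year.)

Days in months before July: 31 + 28 + 31 + 30 + 31 + 30 = 181.
Plus 14 days into July → day 195.

195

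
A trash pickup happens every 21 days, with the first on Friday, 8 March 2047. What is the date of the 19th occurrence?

20 March 2048

The 19th occurrence is 18 intervals after the first: 18 × 21 = 378 days after 8 March 2047.
March has 31 days — 23 days to the end of March leaves 355.
April has 30 days (325 left).
May has 31 days (294 left).
June has 30 days (264 left).
July has 31 days (233 left).
August has 31 days (202 left).
September has 30 days (172 left).
October has 31 days (141 left).
November has 30 days (111 left).
December has 31 days (80 left).
January has 31 days (49 left).
February has 29 days (20 left).
20 days into March → 20 March 2048.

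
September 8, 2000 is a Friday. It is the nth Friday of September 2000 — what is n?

Day 8 falls in week ⌈8/7⌉ of the month.
Days 1–7 hold the 1st Friday, 8–14 the 2nd, 15–21 the 3rd, 22–28 the 4th, 29–31 the 5th.
8 is in the range for the 2nd.

2nd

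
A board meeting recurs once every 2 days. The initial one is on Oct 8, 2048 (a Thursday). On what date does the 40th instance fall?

The 40th occurrence is 39 intervals after the first: 39 × 2 = 78 days after Oct 8, 2048.
Oct has 31 days — 23 days to the end of Oct leaves 55.
Nov has 30 days (25 left).
25 days into Dec → Dec 25, 2048.

Dec 25, 2048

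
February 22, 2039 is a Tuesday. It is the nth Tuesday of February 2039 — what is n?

4th

Day 22 falls in week ⌈22/7⌉ of the month.
Days 1–7 hold the 1st Tuesday, 8–14 the 2nd, 15–21 the 3rd, 22–28 the 4th, 29–31 the 5th.
22 is in the range for the 4th.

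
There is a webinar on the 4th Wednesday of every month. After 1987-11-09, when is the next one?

November 1987 starts on a Sunday; its first Wednesday is the 4th, so the 4th Wednesday is the 25th — 1987-11-25.
1987-11-25 is after 1987-11-09, so that is the next one.

1987-11-25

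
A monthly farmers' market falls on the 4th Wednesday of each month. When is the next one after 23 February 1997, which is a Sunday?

26 February 1997

February 1997 starts on a Saturday; its first Wednesday is the 5th, so the 4th Wednesday is the 26th — 26 February 1997.
26 February 1997 is after 23 February 1997, so that is the next one.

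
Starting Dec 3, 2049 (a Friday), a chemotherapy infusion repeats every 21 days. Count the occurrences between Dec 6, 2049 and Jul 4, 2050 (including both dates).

10

Occurrences land 21·i days after Dec 3, 2049 for i = 0, 1, 2, …
Dec 6, 2049 is 3 days after the start; 3 ÷ 21 = 0 remainder 3; since the remainder is 3, round up to i = 1. First occurrence in the window: #2 on Dec 24, 2049 (1×21 = 21 days in).
Jul 4, 2050 is 213 days after the start; 213 ÷ 21 = 10 remainder 3. Last occurrence in the window: #11 on Jul 1, 2050.
Occurrences #2 through #11: 10 in total.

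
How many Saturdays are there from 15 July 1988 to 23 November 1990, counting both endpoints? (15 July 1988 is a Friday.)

15 July 1988 is a Friday; the first Saturday on or after it is 16 July 1988 (1 day later).
From 16 July 1988 to 23 November 1990: 168 + 365 + 327 = 860 days (rest of 1988, 1989, to 23 November 1990 in 1990).
860 ÷ 7 = 122 full weeks with remainder 6, so 122 more Saturdays after the first → 123.

123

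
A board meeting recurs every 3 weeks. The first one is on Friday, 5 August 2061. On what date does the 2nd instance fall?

The 2nd occurrence is 1 interval after the first: 1 × 21 = 21 days after 5 August 2061.
21 days later is 26 August 2061.

26 August 2061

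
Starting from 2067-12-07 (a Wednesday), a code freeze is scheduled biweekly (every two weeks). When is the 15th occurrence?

2068-06-20

The 15th occurrence is 14 intervals after the first: 14 × 14 = 196 days after 2067-12-07.
December has 31 days — 24 days to the end of December leaves 172.
January has 31 days (141 left).
February has 29 days (112 left).
March has 31 days (81 left).
April has 30 days (51 left).
May has 31 days (20 left).
20 days into June → 2068-06-20.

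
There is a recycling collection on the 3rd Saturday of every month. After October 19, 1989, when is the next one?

October 1989 starts on a Sunday; its first Saturday is the 7th, so the 3rd Saturday is the 21st — October 21, 1989.
October 21, 1989 is after October 19, 1989, so that is the next one.

October 21, 1989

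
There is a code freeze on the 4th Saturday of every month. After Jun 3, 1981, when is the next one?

Jun 27, 1981

Jun 1981 starts on a Monday; its first Saturday is the 6th, so the 4th Saturday is the 27th — Jun 27, 1981.
Jun 27, 1981 is after Jun 3, 1981, so that is the next one.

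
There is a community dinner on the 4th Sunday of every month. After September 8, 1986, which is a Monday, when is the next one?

September 28, 1986

September 1986 starts on a Monday; its first Sunday is the 7th, so the 4th Sunday is the 28th — September 28, 1986.
September 28, 1986 is after September 8, 1986, so that is the next one.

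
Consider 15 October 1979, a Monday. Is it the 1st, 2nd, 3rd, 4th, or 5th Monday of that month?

3rd

Day 15 falls in week ⌈15/7⌉ of the month.
Days 1–7 hold the 1st Monday, 8–14 the 2nd, 15–21 the 3rd, 22–28 the 4th, 29–31 the 5th.
15 is in the range for the 3rd.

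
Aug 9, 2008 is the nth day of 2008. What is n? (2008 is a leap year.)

Days in months before Aug: 31 + 29 + 31 + 30 + 31 + 30 + 31 = 213.
Plus 9 days into Aug → day 222.

222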